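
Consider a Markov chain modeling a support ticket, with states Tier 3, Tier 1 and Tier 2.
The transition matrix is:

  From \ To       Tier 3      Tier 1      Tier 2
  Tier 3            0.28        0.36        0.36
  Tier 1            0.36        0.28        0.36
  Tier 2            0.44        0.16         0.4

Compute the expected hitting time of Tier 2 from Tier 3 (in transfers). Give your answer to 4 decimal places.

Let t(s) be the expected number of transfers to first reach Tier 2 from state s, with t(Tier 2) = 0. Conditioning on the first transfer:
t(Tier 3) = 1 + 0.28·t(Tier 3) + 0.36·t(Tier 1)
t(Tier 1) = 1 + 0.36·t(Tier 3) + 0.28·t(Tier 1)
Solving: t(Tier 3) = 2.7778, t(Tier 1) = 2.7778.
Expected transfers from Tier 3 to Tier 2: 2.7778.

2.7778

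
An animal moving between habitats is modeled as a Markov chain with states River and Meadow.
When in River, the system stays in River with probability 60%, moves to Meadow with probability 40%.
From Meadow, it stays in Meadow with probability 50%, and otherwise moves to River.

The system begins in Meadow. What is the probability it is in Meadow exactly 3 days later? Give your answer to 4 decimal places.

Propagate the distribution vector 3 days from Meadow.
After 0 days: (0.0000, 1.0000)
After 1 day: (0.5000, 0.5000)
After 2 days: (0.5500, 0.4500)
After 3 days: (0.5550, 0.4450)
P(in Meadow after 3 days) = 0.4450

0.4450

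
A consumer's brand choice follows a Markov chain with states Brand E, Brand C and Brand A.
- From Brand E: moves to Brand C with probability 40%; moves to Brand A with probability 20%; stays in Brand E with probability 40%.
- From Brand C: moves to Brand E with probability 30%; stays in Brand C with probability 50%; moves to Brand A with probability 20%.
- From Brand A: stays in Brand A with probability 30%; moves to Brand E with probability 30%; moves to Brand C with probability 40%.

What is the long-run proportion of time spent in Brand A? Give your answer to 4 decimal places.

0.2222

Let the stationary distribution be π with π = πP and π_1 + π_2 + π_3 = 1.
π_1 = 0.4·π_1 + 0.3·π_2 + 0.3·π_3
π_2 = 0.4·π_1 + 0.5·π_2 + 0.4·π_3
Solving with the normalization constraint gives π = (0.3333, 0.4444, 0.2222).
So the stationary probability of Brand A is 0.2222.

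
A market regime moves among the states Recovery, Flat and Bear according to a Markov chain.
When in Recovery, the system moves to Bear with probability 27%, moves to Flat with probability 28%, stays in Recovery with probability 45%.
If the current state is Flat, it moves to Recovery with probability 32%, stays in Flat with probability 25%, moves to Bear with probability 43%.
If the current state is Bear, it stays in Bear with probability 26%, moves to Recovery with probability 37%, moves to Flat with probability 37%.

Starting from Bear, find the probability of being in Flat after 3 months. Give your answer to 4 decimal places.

0.3006

Propagate the distribution vector 3 months from Bear.
After 0 months: (0.0000, 0.0000, 1.0000)
After 1 month: (0.3700, 0.3700, 0.2600)
After 2 months: (0.3811, 0.2923, 0.3266)
After 3 months: (0.3859, 0.3006, 0.3135)
P(in Flat after 3 months) = 0.3006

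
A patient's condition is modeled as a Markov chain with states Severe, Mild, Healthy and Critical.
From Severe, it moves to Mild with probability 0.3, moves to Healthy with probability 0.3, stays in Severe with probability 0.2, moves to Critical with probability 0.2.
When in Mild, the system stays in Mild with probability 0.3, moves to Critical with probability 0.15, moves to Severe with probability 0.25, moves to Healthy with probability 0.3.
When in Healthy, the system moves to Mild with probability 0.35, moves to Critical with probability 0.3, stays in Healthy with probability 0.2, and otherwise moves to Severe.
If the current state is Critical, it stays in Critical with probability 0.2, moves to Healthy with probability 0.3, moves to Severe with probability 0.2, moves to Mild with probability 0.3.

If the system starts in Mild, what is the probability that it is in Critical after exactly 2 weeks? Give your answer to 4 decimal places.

Propagate the distribution vector 2 weeks from Mild.
After 0 weeks: (0.0000, 1.0000, 0.0000, 0.0000)
After 1 week: (0.2500, 0.3000, 0.3000, 0.1500)
After 2 weeks: (0.2000, 0.3150, 0.2700, 0.2150)
P(in Critical after 2 weeks) = 0.2150

0.2150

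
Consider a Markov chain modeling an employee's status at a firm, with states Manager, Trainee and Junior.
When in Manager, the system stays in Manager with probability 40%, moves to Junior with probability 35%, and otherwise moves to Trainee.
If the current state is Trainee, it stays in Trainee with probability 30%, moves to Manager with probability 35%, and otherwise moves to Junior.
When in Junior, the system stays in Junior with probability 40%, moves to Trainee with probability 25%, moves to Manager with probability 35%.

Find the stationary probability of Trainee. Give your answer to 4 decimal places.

Let the stationary distribution be π with π = πP and π_1 + π_2 + π_3 = 1.
π_1 = 0.4·π_1 + 0.35·π_2 + 0.35·π_3
π_2 = 0.25·π_1 + 0.3·π_2 + 0.25·π_3
Solving with the normalization constraint gives π = (0.3684, 0.2632, 0.3684).
So the stationary probability of Trainee is 0.2632.

0.2632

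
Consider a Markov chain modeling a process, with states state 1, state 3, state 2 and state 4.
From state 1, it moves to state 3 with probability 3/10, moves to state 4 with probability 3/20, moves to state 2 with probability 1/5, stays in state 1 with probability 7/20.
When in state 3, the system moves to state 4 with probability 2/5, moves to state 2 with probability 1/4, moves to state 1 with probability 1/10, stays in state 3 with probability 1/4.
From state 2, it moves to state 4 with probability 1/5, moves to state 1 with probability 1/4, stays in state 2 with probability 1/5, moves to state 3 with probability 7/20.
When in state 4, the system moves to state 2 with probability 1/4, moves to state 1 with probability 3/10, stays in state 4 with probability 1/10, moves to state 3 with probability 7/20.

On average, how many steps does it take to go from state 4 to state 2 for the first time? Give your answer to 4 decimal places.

Let t(s) be the expected number of steps to first reach state 2 from state s, with t(state 2) = 0. Conditioning on the first step:
t(state 1) = 1 + 0.35·t(state 1) + 0.3·t(state 3) + 0.15·t(state 4)
t(state 3) = 1 + 0.1·t(state 1) + 0.25·t(state 3) + 0.4·t(state 4)
t(state 4) = 1 + 0.3·t(state 1) + 0.35·t(state 3) + 0.1·t(state 4)
Solving: t(state 1) = 4.4354, t(state 3) = 4.1709, t(state 4) = 4.2116.
Expected steps from state 4 to state 2: 4.2116.

4.2116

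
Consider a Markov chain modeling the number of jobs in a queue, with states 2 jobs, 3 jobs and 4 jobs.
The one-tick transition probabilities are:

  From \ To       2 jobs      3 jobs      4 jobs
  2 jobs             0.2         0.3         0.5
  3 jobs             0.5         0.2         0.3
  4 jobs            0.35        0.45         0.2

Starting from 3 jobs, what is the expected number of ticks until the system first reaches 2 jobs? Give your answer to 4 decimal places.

2.1782

Let t(s) be the expected number of ticks to first reach 2 jobs from state s, with t(2 jobs) = 0. Conditioning on the first tick:
t(3 jobs) = 1 + 0.2·t(3 jobs) + 0.3·t(4 jobs)
t(4 jobs) = 1 + 0.45·t(3 jobs) + 0.2·t(4 jobs)
Solving: t(3 jobs) = 2.1782, t(4 jobs) = 2.4752.
Expected ticks from 3 jobs to 2 jobs: 2.1782.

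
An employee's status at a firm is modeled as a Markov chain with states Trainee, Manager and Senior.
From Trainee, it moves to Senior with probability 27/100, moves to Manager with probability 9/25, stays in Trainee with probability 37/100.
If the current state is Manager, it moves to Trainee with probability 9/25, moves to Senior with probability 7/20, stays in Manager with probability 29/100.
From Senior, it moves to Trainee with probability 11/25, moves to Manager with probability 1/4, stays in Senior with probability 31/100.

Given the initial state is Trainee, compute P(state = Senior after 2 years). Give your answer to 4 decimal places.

Sum over the intermediate state after 1 year:
P = P(Trainee→Trainee)·P(Trainee→Senior) + P(Trainee→Manager)·P(Manager→Senior) + P(Trainee→Senior)·P(Senior→Senior)
  = 0.37×0.27 + 0.36×0.35 + 0.27×0.31
  = 0.0999 + 0.1260 + 0.0837 = 0.3096

0.3096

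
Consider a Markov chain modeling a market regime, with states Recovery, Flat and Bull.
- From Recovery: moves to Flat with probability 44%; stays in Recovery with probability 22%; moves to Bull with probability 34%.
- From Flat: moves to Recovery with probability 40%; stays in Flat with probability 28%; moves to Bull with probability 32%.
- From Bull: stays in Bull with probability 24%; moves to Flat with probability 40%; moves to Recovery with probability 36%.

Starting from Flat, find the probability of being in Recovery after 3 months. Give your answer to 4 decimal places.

Propagate the distribution vector 3 months from Flat.
After 0 months: (0.0000, 1.0000, 0.0000)
After 1 month: (0.4000, 0.2800, 0.3200)
After 2 months: (0.3152, 0.3824, 0.3024)
After 3 months: (0.3312, 0.3667, 0.3021)
P(in Recovery after 3 months) = 0.3312

0.3312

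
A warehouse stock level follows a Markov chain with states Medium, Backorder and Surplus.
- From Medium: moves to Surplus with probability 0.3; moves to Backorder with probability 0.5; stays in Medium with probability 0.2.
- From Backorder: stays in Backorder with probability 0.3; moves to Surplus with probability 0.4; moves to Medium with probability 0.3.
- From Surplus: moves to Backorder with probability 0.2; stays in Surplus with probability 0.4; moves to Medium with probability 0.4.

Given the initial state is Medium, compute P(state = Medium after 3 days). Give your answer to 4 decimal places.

Propagate the distribution vector 3 days from Medium.
After 0 days: (1.0000, 0.0000, 0.0000)
After 1 day: (0.2000, 0.5000, 0.3000)
After 2 days: (0.3100, 0.3100, 0.3800)
After 3 days: (0.3070, 0.3240, 0.3690)
P(in Medium after 3 days) = 0.3070

0.3070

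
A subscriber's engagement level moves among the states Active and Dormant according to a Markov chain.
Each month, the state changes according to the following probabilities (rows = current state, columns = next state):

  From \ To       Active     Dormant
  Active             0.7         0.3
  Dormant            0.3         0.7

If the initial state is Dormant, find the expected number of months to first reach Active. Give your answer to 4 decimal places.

Let t(s) be the expected number of months to first reach Active from state s, with t(Active) = 0. Conditioning on the first month:
t(Dormant) = 1 + 0.7·t(Dormant)
Solving: t(Dormant) = 3.3333.
Expected months from Dormant to Active: 3.3333.

3.3333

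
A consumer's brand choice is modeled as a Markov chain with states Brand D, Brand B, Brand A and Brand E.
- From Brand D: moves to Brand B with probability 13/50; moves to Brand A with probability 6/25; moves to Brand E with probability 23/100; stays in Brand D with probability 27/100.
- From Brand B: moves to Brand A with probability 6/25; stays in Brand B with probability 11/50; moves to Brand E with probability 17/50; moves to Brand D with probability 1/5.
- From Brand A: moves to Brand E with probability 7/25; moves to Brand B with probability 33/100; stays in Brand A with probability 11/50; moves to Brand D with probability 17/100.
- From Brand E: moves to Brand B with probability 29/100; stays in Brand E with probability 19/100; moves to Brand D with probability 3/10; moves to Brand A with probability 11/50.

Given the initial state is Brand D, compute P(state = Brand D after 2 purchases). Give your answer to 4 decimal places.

0.2347

Propagate the distribution vector 2 purchases from Brand D.
After 0 purchases: (1.0000, 0.0000, 0.0000, 0.0000)
After 1 purchase: (0.2700, 0.2600, 0.2400, 0.2300)
After 2 purchases: (0.2347, 0.2733, 0.2306, 0.2614)
P(in Brand D after 2 purchases) = 0.2347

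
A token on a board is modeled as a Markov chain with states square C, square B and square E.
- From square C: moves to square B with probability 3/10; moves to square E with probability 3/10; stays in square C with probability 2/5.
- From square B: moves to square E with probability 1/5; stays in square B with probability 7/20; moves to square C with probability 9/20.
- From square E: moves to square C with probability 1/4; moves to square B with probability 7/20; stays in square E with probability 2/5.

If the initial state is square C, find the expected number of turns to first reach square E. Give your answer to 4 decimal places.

3.7255

Let t(s) be the expected number of turns to first reach square E from state s, with t(square E) = 0. Conditioning on the first turn:
t(square C) = 1 + 0.4·t(square C) + 0.3·t(square B)
t(square B) = 1 + 0.45·t(square C) + 0.35·t(square B)
Solving: t(square C) = 3.7255, t(square B) = 4.1176.
Expected turns from square C to square E: 3.7255.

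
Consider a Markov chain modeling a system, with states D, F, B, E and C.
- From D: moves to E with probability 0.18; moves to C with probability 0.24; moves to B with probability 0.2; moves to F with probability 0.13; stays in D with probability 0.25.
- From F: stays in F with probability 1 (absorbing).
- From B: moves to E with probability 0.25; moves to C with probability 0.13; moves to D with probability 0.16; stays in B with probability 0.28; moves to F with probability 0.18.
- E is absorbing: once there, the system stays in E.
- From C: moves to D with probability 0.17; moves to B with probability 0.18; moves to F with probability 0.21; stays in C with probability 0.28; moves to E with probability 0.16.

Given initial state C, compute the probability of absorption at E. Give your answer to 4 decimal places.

0.4902

Let h(s) be the probability of absorption at E starting from transient state s. Then h(E) = 1 and h(F) = 0. By first-step analysis:
h(D) = 0.25·h(D) + 0.13·0 + 0.2·h(B) + 0.18·1 + 0.24·h(C)
h(B) = 0.16·h(D) + 0.18·0 + 0.28·h(B) + 0.25·1 + 0.13·h(C)
h(C) = 0.17·h(D) + 0.21·0 + 0.18·h(B) + 0.16·1 + 0.28·h(C)
Solving: h(D) = 0.5454, h(B) = 0.5569, h(C) = 0.4902.
Starting from C, the probability is 0.4902.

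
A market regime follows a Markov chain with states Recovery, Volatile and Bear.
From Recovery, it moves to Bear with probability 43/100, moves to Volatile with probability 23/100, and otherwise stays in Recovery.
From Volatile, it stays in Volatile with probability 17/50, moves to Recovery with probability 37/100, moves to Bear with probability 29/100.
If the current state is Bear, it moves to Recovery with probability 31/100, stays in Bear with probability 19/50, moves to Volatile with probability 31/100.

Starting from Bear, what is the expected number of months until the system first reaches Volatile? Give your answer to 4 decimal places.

Let t(s) be the expected number of months to first reach Volatile from state s, with t(Volatile) = 0. Conditioning on the first month:
t(Recovery) = 1 + 0.34·t(Recovery) + 0.43·t(Bear)
t(Bear) = 1 + 0.31·t(Recovery) + 0.38·t(Bear)
Solving: t(Recovery) = 3.8057, t(Bear) = 3.5158.
Expected months from Bear to Volatile: 3.5158.

3.5158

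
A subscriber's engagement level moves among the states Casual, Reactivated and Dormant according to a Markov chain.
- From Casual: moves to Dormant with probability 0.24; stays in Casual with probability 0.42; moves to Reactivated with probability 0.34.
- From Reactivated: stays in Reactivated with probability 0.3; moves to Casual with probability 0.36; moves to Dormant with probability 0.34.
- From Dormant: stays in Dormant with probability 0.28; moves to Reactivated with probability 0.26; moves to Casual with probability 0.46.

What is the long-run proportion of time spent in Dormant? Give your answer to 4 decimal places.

0.2818

Let the stationary distribution be π with π = πP and π_1 + π_2 + π_3 = 1.
π_1 = 0.42·π_1 + 0.36·π_2 + 0.46·π_3
π_2 = 0.34·π_1 + 0.3·π_2 + 0.26·π_3
Solving with the normalization constraint gives π = (0.4130, 0.3052, 0.2818).
So the stationary probability of Dormant is 0.2818.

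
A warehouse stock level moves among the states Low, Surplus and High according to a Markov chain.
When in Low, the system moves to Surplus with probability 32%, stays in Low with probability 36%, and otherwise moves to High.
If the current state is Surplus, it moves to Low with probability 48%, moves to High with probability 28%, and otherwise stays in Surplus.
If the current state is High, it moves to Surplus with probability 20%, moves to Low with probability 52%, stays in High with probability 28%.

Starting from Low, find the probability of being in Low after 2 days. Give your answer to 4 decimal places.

Sum over the intermediate state after 1 day:
P = P(Low→Low)·P(Low→Low) + P(Low→Surplus)·P(Surplus→Low) + P(Low→High)·P(High→Low)
  = 0.36×0.36 + 0.32×0.48 + 0.32×0.52
  = 0.1296 + 0.1536 + 0.1664 = 0.4496

0.4496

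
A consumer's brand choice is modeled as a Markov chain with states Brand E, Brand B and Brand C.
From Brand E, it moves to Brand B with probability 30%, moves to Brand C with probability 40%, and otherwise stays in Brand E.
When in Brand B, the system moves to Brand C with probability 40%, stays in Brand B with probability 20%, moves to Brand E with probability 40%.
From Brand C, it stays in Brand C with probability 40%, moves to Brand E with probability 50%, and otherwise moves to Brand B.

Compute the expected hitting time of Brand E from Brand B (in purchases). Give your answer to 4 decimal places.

Let t(s) be the expected number of purchases to first reach Brand E from state s, with t(Brand E) = 0. Conditioning on the first purchase:
t(Brand B) = 1 + 0.2·t(Brand B) + 0.4·t(Brand C)
t(Brand C) = 1 + 0.1·t(Brand B) + 0.4·t(Brand C)
Solving: t(Brand B) = 2.2727, t(Brand C) = 2.0455.
Expected purchases from Brand B to Brand E: 2.2727.

2.2727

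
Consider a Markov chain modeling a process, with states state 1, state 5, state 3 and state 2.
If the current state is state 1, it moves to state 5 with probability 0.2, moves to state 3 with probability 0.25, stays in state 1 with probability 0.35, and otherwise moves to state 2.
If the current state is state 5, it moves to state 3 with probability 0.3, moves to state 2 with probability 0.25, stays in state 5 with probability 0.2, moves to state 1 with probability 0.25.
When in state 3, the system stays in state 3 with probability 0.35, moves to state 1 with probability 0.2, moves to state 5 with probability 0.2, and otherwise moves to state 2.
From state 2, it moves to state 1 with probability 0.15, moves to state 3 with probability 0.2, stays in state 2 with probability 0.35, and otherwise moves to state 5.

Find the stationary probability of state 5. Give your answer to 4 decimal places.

0.2265

Let the stationary distribution be π with π = πP and π_1 + π_2 + π_3 + π_4 = 1.
π_1 = 0.35·π_1 + 0.25·π_2 + 0.2·π_3 + 0.15·π_4
π_2 = 0.2·π_1 + 0.2·π_2 + 0.2·π_3 + 0.3·π_4
π_3 = 0.25·π_1 + 0.3·π_2 + 0.35·π_3 + 0.2·π_4
Solving with the normalization constraint gives π = (0.2330, 0.2265, 0.2756, 0.2648).
So the stationary probability of state 5 is 0.2265.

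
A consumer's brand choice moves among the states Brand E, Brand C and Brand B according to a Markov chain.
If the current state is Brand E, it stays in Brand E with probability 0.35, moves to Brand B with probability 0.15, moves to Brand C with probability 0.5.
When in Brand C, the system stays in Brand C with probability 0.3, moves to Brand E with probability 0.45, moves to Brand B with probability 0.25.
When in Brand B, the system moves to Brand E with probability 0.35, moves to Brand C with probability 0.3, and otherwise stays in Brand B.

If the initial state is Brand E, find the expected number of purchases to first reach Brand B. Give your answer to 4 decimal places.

5.2174

Let t(s) be the expected number of purchases to first reach Brand B from state s, with t(Brand B) = 0. Conditioning on the first purchase:
t(Brand E) = 1 + 0.35·t(Brand E) + 0.5·t(Brand C)
t(Brand C) = 1 + 0.45·t(Brand E) + 0.3·t(Brand C)
Solving: t(Brand E) = 5.2174, t(Brand C) = 4.7826.
Expected purchases from Brand E to Brand B: 5.2174.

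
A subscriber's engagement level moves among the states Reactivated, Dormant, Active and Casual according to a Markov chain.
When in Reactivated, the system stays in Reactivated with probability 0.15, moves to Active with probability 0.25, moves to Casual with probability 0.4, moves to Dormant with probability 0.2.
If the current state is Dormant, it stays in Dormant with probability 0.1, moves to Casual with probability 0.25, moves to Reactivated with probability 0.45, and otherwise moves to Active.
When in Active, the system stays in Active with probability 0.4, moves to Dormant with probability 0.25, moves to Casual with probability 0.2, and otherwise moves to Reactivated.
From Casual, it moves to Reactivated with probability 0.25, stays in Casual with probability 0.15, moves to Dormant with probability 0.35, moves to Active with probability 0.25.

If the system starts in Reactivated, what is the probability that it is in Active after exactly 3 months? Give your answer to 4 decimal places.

0.2790

Propagate the distribution vector 3 months from Reactivated.
After 0 months: (1.0000, 0.0000, 0.0000, 0.0000)
After 1 month: (0.1500, 0.2000, 0.2500, 0.4000)
After 2 months: (0.2500, 0.2525, 0.2775, 0.2200)
After 3 months: (0.2478, 0.2216, 0.2790, 0.2516)
P(in Active after 3 months) = 0.2790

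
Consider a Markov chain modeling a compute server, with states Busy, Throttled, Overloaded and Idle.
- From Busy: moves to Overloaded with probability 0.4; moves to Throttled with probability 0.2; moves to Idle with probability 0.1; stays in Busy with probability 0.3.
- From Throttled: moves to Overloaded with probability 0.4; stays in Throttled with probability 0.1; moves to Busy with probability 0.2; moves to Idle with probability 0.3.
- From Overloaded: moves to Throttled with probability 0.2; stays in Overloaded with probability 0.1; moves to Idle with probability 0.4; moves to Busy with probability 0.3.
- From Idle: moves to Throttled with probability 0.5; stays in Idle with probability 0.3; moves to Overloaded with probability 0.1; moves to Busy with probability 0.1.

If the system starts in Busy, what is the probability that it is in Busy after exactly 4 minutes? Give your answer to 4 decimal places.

Propagate the distribution vector 4 minutes from Busy.
After 0 minutes: (1.0000, 0.0000, 0.0000, 0.0000)
After 1 minute: (0.3000, 0.2000, 0.4000, 0.1000)
After 2 minutes: (0.2600, 0.2100, 0.2500, 0.2800)
After 3 minutes: (0.2230, 0.2630, 0.2410, 0.2730)
After 4 minutes: (0.2191, 0.2556, 0.2458, 0.2795)
P(in Busy after 4 minutes) = 0.2191

0.2191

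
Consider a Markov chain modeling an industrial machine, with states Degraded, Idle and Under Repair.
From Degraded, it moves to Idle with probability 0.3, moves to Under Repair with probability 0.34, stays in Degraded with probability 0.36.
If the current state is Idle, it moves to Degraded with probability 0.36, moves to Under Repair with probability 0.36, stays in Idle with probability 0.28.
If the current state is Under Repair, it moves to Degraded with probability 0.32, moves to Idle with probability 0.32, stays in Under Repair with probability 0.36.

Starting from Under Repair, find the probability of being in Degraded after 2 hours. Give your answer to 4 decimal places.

Sum over the intermediate state after 1 hour:
P = P(Under Repair→Degraded)·P(Degraded→Degraded) + P(Under Repair→Idle)·P(Idle→Degraded) + P(Under Repair→Under Repair)·P(Under Repair→Degraded)
  = 0.32×0.36 + 0.32×0.36 + 0.36×0.32
  = 0.1152 + 0.1152 + 0.1152 = 0.3456

0.3456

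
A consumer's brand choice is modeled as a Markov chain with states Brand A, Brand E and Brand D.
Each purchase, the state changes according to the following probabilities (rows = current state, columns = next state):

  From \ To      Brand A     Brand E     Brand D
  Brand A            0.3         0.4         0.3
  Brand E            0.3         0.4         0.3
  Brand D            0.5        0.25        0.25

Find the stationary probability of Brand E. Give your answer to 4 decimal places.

0.3571

Let the stationary distribution be π with π = πP and π_1 + π_2 + π_3 = 1.
π_1 = 0.3·π_1 + 0.3·π_2 + 0.5·π_3
π_2 = 0.4·π_1 + 0.4·π_2 + 0.25·π_3
Solving with the normalization constraint gives π = (0.3571, 0.3571, 0.2857).
So the stationary probability of Brand E is 0.3571.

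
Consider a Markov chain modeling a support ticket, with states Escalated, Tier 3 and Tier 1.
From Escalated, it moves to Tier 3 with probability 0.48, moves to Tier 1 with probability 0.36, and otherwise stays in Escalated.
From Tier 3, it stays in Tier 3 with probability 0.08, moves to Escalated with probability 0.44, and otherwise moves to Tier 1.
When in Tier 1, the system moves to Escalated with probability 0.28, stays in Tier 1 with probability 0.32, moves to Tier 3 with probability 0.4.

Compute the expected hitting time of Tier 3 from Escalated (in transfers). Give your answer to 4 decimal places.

Let t(s) be the expected number of transfers to first reach Tier 3 from state s, with t(Tier 3) = 0. Conditioning on the first transfer:
t(Escalated) = 1 + 0.16·t(Escalated) + 0.36·t(Tier 1)
t(Tier 1) = 1 + 0.28·t(Escalated) + 0.32·t(Tier 1)
Solving: t(Escalated) = 2.2109, t(Tier 1) = 2.3810.
Expected transfers from Escalated to Tier 3: 2.2109.

2.2109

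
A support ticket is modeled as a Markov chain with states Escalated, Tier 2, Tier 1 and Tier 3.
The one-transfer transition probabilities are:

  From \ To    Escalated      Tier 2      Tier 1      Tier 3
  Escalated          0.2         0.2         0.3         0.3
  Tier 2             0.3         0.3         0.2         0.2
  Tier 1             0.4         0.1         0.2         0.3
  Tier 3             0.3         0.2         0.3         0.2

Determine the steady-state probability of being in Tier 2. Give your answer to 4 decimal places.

0.1939

Let the stationary distribution be π with π = πP and π_1 + π_2 + π_3 + π_4 = 1.
π_1 = 0.2·π_1 + 0.3·π_2 + 0.4·π_3 + 0.3·π_4
π_2 = 0.2·π_1 + 0.3·π_2 + 0.1·π_3 + 0.2·π_4
π_3 = 0.3·π_1 + 0.2·π_2 + 0.2·π_3 + 0.3·π_4
Solving with the normalization constraint gives π = (0.2959, 0.1939, 0.2551, 0.2551).
So the stationary probability of Tier 2 is 0.1939.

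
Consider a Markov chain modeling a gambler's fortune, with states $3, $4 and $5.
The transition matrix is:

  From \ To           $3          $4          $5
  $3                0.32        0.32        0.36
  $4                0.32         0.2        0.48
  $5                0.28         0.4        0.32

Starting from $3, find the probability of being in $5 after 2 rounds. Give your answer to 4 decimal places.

Sum over the intermediate state after 1 round:
P = P($3→$3)·P($3→$5) + P($3→$4)·P($4→$5) + P($3→$5)·P($5→$5)
  = 0.32×0.36 + 0.32×0.48 + 0.36×0.32
  = 0.1152 + 0.1536 + 0.1152 = 0.3840

0.3840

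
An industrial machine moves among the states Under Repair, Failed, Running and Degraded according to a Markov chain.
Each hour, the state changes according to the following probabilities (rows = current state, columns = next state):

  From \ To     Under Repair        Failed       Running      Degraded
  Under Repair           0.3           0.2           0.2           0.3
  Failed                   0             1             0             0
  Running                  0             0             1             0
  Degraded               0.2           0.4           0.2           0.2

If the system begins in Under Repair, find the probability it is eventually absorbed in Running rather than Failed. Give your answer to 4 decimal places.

Let h(s) be the probability of absorption at Running starting from transient state s. Then h(Running) = 1 and h(Failed) = 0. By first-step analysis:
h(Under Repair) = 0.3·h(Under Repair) + 0.2·0 + 0.2·1 + 0.3·h(Degraded)
h(Degraded) = 0.2·h(Under Repair) + 0.4·0 + 0.2·1 + 0.2·h(Degraded)
Solving: h(Under Repair) = 0.4400, h(Degraded) = 0.3600.
Starting from Under Repair, the probability is 0.4400.

0.4400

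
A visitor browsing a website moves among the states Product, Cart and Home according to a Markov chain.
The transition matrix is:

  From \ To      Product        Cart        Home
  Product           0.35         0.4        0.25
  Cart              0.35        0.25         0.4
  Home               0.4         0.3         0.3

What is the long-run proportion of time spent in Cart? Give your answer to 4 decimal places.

Let the stationary distribution be π with π = πP and π_1 + π_2 + π_3 = 1.
π_1 = 0.35·π_1 + 0.35·π_2 + 0.4·π_3
π_2 = 0.4·π_1 + 0.25·π_2 + 0.3·π_3
Solving with the normalization constraint gives π = (0.3657, 0.3205, 0.3138).
So the stationary probability of Cart is 0.3205.

0.3205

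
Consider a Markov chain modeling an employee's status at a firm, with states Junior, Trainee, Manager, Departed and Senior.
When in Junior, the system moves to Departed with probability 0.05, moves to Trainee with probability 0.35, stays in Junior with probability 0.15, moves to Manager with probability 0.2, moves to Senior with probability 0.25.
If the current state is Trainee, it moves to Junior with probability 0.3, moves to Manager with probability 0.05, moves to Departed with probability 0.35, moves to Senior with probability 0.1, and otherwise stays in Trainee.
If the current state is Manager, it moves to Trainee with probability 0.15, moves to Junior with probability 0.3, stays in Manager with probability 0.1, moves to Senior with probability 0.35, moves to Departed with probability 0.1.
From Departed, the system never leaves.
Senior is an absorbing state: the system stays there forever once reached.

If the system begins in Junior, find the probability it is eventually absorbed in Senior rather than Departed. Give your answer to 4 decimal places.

Let h(s) be the probability of absorption at Senior starting from transient state s. Then h(Senior) = 1 and h(Departed) = 0. By first-step analysis:
h(Junior) = 0.15·h(Junior) + 0.35·h(Trainee) + 0.2·h(Manager) + 0.05·0 + 0.25·1
h(Trainee) = 0.3·h(Junior) + 0.2·h(Trainee) + 0.05·h(Manager) + 0.35·0 + 0.1·1
h(Manager) = 0.3·h(Junior) + 0.15·h(Trainee) + 0.1·h(Manager) + 0.1·0 + 0.35·1
Solving: h(Junior) = 0.6121, h(Trainee) = 0.3957, h(Manager) = 0.6589.
Starting from Junior, the probability is 0.6121.

0.6121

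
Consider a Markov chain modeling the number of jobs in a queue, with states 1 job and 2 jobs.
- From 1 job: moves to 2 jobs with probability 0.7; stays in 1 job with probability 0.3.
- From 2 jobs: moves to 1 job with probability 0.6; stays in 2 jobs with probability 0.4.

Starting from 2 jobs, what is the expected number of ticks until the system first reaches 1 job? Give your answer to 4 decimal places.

Let t(s) be the expected number of ticks to first reach 1 job from state s, with t(1 job) = 0. Conditioning on the first tick:
t(2 jobs) = 1 + 0.4·t(2 jobs)
Solving: t(2 jobs) = 1.6667.
Expected ticks from 2 jobs to 1 job: 1.6667.

1.6667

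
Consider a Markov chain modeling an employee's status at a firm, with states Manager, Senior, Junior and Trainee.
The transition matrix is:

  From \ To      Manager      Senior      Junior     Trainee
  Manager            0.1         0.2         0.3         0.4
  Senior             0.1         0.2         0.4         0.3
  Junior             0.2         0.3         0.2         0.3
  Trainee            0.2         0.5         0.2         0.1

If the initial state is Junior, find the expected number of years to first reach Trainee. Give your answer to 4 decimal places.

3.1662

Let t(s) be the expected number of years to first reach Trainee from state s, with t(Trainee) = 0. Conditioning on the first year:
t(Manager) = 1 + 0.1·t(Manager) + 0.2·t(Senior) + 0.3·t(Junior)
t(Senior) = 1 + 0.1·t(Manager) + 0.2·t(Senior) + 0.4·t(Junior)
t(Junior) = 1 + 0.2·t(Manager) + 0.3·t(Senior) + 0.2·t(Junior)
Solving: t(Manager) = 2.8760, t(Senior) = 3.1926, t(Junior) = 3.1662.
Expected years from Junior to Trainee: 3.1662.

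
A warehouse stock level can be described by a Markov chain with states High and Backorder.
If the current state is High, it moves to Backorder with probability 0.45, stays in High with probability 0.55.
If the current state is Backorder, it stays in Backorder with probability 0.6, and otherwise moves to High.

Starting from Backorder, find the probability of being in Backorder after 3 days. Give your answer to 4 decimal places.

0.5310

Propagate the distribution vector 3 days from Backorder.
After 0 days: (0.0000, 1.0000)
After 1 day: (0.4000, 0.6000)
After 2 days: (0.4600, 0.5400)
After 3 days: (0.4690, 0.5310)
P(in Backorder after 3 days) = 0.5310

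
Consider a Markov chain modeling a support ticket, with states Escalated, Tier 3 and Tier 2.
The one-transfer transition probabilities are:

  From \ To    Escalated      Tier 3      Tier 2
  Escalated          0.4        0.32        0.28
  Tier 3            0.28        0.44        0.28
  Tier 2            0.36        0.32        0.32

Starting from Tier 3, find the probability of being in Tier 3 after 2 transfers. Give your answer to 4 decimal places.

Sum over the intermediate state after 1 transfer:
P = P(Tier 3→Escalated)·P(Escalated→Tier 3) + P(Tier 3→Tier 3)·P(Tier 3→Tier 3) + P(Tier 3→Tier 2)·P(Tier 2→Tier 3)
  = 0.28×0.32 + 0.44×0.44 + 0.28×0.32
  = 0.0896 + 0.1936 + 0.0896 = 0.3728

0.3728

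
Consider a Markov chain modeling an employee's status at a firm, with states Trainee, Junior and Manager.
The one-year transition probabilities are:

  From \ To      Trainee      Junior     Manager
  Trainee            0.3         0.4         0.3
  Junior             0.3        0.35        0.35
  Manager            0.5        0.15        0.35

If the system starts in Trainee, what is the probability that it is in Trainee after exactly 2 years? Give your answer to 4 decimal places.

0.3600

Sum over the intermediate state after 1 year:
P = P(Trainee→Trainee)·P(Trainee→Trainee) + P(Trainee→Junior)·P(Junior→Trainee) + P(Trainee→Manager)·P(Manager→Trainee)
  = 0.3×0.3 + 0.4×0.3 + 0.3×0.5
  = 0.0900 + 0.1200 + 0.1500 = 0.3600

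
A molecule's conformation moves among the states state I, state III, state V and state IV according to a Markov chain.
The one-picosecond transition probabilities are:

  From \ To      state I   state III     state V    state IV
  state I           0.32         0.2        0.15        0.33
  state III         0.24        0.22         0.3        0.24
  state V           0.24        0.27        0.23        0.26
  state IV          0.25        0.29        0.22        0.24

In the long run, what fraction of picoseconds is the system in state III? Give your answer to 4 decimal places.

Let the stationary distribution be π with π = πP and π_1 + π_2 + π_3 + π_4 = 1.
π_1 = 0.32·π_1 + 0.24·π_2 + 0.24·π_3 + 0.25·π_4
π_2 = 0.2·π_1 + 0.22·π_2 + 0.27·π_3 + 0.29·π_4
π_3 = 0.15·π_1 + 0.3·π_2 + 0.23·π_3 + 0.22·π_4
Solving with the normalization constraint gives π = (0.2638, 0.2447, 0.2233, 0.2682).
So the stationary probability of state III is 0.2447.

0.2447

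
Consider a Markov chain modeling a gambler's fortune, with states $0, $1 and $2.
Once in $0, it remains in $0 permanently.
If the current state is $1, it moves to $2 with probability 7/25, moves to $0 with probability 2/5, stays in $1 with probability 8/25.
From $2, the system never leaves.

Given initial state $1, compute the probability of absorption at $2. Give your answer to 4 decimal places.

0.4118

Let h(s) be the probability of absorption at $2 starting from transient state s. Then h($2) = 1 and h($0) = 0. By first-step analysis:
h($1) = 0.4·0 + 0.32·h($1) + 0.28·1
Solving: h($1) = 0.4118.
Starting from $1, the probability is 0.4118.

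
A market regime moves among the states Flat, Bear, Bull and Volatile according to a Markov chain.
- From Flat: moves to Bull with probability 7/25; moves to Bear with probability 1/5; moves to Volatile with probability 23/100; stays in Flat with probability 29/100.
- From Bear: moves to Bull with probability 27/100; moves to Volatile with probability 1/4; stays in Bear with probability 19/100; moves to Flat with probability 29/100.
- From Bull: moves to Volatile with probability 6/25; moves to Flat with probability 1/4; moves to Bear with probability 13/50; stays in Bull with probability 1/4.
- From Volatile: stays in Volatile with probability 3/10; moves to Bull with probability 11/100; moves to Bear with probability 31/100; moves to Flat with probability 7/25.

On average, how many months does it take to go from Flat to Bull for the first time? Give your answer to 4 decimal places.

4.2575

Let t(s) be the expected number of months to first reach Bull from state s, with t(Bull) = 0. Conditioning on the first month:
t(Flat) = 1 + 0.29·t(Flat) + 0.2·t(Bear) + 0.23·t(Volatile)
t(Bear) = 1 + 0.29·t(Flat) + 0.19·t(Bear) + 0.25·t(Volatile)
t(Volatile) = 1 + 0.28·t(Flat) + 0.31·t(Bear) + 0.3·t(Volatile)
Solving: t(Flat) = 4.2575, t(Bear) = 4.3152, t(Volatile) = 5.0426.
Expected months from Flat to Bull: 4.2575.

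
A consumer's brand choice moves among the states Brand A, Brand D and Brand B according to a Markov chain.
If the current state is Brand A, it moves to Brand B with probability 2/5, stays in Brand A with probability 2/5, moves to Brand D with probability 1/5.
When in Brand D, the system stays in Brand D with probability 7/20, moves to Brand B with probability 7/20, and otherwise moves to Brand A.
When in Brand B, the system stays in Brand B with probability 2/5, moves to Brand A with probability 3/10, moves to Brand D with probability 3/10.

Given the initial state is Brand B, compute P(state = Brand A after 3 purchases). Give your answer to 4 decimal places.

0.3330

Propagate the distribution vector 3 purchases from Brand B.
After 0 purchases: (0.0000, 0.0000, 1.0000)
After 1 purchase: (0.3000, 0.3000, 0.4000)
After 2 purchases: (0.3300, 0.2850, 0.3850)
After 3 purchases: (0.3330, 0.2813, 0.3858)
P(in Brand A after 3 purchases) = 0.3330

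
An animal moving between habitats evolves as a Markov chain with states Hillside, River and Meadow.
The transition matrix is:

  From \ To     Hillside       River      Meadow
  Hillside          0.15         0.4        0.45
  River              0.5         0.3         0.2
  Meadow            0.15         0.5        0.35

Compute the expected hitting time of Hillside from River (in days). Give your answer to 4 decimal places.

2.3944

Let t(s) be the expected number of days to first reach Hillside from state s, with t(Hillside) = 0. Conditioning on the first day:
t(River) = 1 + 0.3·t(River) + 0.2·t(Meadow)
t(Meadow) = 1 + 0.5·t(River) + 0.35·t(Meadow)
Solving: t(River) = 2.3944, t(Meadow) = 3.3803.
Expected days from River to Hillside: 2.3944.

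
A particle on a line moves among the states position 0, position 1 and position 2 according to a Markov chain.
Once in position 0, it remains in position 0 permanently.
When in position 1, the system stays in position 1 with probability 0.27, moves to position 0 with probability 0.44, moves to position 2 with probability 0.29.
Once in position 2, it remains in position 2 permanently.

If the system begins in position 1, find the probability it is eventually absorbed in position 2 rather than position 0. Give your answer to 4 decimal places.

Let h(s) be the probability of absorption at position 2 starting from transient state s. Then h(position 2) = 1 and h(position 0) = 0. By first-step analysis:
h(position 1) = 0.44·0 + 0.27·h(position 1) + 0.29·1
Solving: h(position 1) = 0.3973.
Starting from position 1, the probability is 0.3973.

0.3973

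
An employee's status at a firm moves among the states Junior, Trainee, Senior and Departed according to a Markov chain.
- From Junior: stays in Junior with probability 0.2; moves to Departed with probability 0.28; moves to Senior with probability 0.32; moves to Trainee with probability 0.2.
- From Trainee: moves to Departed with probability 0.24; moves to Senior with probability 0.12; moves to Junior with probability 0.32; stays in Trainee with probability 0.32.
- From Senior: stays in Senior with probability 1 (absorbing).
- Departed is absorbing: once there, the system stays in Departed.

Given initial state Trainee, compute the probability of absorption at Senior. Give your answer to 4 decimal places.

0.4133

Let h(s) be the probability of absorption at Senior starting from transient state s. Then h(Senior) = 1 and h(Departed) = 0. By first-step analysis:
h(Junior) = 0.2·h(Junior) + 0.2·h(Trainee) + 0.32·1 + 0.28·0
h(Trainee) = 0.32·h(Junior) + 0.32·h(Trainee) + 0.12·1 + 0.24·0
Solving: h(Junior) = 0.5033, h(Trainee) = 0.4133.
Starting from Trainee, the probability is 0.4133.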